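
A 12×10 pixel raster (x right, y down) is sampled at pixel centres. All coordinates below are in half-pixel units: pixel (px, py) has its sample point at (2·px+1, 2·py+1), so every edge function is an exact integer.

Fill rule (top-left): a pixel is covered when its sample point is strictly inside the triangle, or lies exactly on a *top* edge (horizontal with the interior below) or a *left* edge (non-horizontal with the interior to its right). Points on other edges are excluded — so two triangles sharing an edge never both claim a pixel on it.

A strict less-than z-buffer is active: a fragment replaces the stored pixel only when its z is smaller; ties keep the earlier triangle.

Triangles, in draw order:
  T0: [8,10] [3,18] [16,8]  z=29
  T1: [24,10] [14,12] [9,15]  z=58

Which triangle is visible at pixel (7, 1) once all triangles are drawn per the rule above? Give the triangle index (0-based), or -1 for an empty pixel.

T0:
  2·area = 54  (B↔C swapped to make it positive)
  edge (8, 10)→(16, 8): d=(8,-2) top-left  bias=+0
  edge (16, 8)→(3, 18): d=(-13,10) right/bottom  bias=-1
  edge (3, 18)→(8, 10): d=(5,-8) top-left  bias=+0
    (6,4)@(13, 9): e=[2,17,35] → X
    (7,4)@(15, 9): e=[6,-3,51] → .
    (4,5)@(9, 11): e=[10,31,13] → X
    (5,5)@(11, 11): e=[14,11,29] → X
    (6,5)@(13, 11): e=[18,-9,45] → .
    (3,6)@(7, 13): e=[22,25,7] → X
    (5,6)@(11, 13): e=[30,-15,39] → .
    (2,7)@(5, 15): e=[34,19,1] → X
    (3,7)@(7, 15): e=[38,-1,17] → .
    (4,7)@(9, 15): e=[42,-21,33] → .
    (2,8)@(5, 17): e=[50,-7,11] → .
  covered (6 px):
    . . . . . . . . . . . .
    . . . . . . . . . . . .
    . . . . . . . . . . . .
    . . . . . . . . . . . .
    . . . . . . X . . . . .
    . . . . X X . . . . . .
    . . . X X . . . . . . .
    . . X . . . . . . . . .
    . . . . . . . . . . . .
    . . . . . . . . . . . .
T1:
  2·area = 20  (B↔C swapped to make it positive)
  edge (24, 10)→(9, 15): d=(-15,5) right/bottom  bias=-1
  edge (9, 15)→(14, 12): d=(5,-3) top-left  bias=+0
  edge (14, 12)→(24, 10): d=(10,-2) top-left  bias=+0
    (9,4)@(19, 9): e=[40,0,-20] → .  [on edge]
    (9,5)@(19, 11): e=[10,10,0] → X  [on edge]
    (10,5)@(21, 11): e=[0,16,4] → .  [on edge]
    (4,6)@(9, 13): e=[30,-10,0] → .  [on edge]
    (6,6)@(13, 13): e=[10,2,8] → X
    (7,6)@(15, 13): e=[0,8,12] → .  [on edge]
    (9,6)@(19, 13): e=[-20,20,20] → .
    (4,7)@(9, 15): e=[0,0,20] → .  [on edge]
    (6,7)@(13, 15): e=[-20,12,28] → .
    (1,8)@(3, 17): e=[0,-8,28] → .  [on edge]
  covered (2 px):
    . . . . . . . . . . . .
    . . . . . . . . . . . .
    . . . . . . . . . . . .
    . . . . . . . . . . . .
    . . . . . . . . . . . .
    . . . . . . . . . X . .
    . . . . . . X . . . . .
    . . . . . . . . . . . .
    . . . . . . . . . . . .
    . . . . . . . . . . . .

Z-buffer (winner per pixel, '.' = empty):
  . . . . . . . . . . . .
  . . . . . . . . . . . .
  . . . . . . . . . . . .
  . . . . . . . . . . . .
  . . . . . . 0 . . . . .
  . . . . 0 0 . . . 1 . .
  . . . 0 0 . 1 . . . . .
  . . 0 . . . . . . . . .
  . . . . . . . . . . . .
  . . . . . . . . . . . .

Answer: -1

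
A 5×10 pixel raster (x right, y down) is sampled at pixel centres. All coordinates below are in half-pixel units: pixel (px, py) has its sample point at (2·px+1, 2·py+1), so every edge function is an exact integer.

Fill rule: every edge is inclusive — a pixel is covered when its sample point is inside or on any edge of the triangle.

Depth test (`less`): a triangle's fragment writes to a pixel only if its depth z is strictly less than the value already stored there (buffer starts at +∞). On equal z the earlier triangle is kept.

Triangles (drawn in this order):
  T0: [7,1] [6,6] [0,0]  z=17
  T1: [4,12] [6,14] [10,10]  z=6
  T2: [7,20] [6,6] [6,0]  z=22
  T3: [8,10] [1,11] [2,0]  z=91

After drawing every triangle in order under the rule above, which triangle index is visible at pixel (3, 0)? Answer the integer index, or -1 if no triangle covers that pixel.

T0:
  2·area = 36
  edge (7, 1)→(6, 6): d=(-1,5) inclusive
  edge (6, 6)→(0, 0): d=(-6,-6) inclusive
  edge (0, 0)→(7, 1): d=(7,1) inclusive
    (0,0)@(1, 1): e=[30,0,6] → #  [on edge]
    (1,0)@(3, 1): e=[20,12,4] → #
    (2,0)@(5, 1): e=[10,24,2] → #
    (3,0)@(7, 1): e=[0,36,0] → #  [on edge]
    (4,0)@(9, 1): e=[-10,48,-2] → ·
    (0,1)@(1, 3): e=[28,-12,20] → ·
    (1,1)@(3, 3): e=[18,0,18] → #  [on edge]
    (3,1)@(7, 3): e=[-2,24,14] → ·
    (1,2)@(3, 5): e=[16,-12,32] → ·
    (2,2)@(5, 5): e=[6,0,30] → #  [on edge]
    (3,2)@(7, 5): e=[-4,12,28] → ·
    (2,3)@(5, 7): e=[4,-12,44] → ·
    (3,3)@(7, 7): e=[-6,0,42] → ·  [on edge]
    (4,4)@(9, 9): e=[-18,0,54] → ·  [on edge]
    (2,5)@(5, 11): e=[0,-36,72] → ·  [on edge]
  covered (7 px):
    # # # # ·
    · # # · ·
    · · # · ·
    · · · · ·
    · · · · ·
    · · · · ·
    · · · · ·
    · · · · ·
    · · · · ·
    · · · · ·
T1:
  2·area = 16  (B↔C swapped to make it positive)
  edge (4, 12)→(10, 10): d=(6,-2) inclusive
  edge (10, 10)→(6, 14): d=(-4,4) inclusive
  edge (6, 14)→(4, 12): d=(-2,-2) inclusive
    (0,4)@(1, 9): e=[-24,40,0] → ·  [on edge]
    (1,5)@(3, 11): e=[-8,24,0] → ·  [on edge]
    (3,5)@(7, 11): e=[0,8,8] → #  [on edge]
    (4,5)@(9, 11): e=[4,0,12] → #  [on edge]
    (0,6)@(1, 13): e=[0,24,-8] → ·  [on edge]
    (2,6)@(5, 13): e=[8,8,0] → #  [on edge]
    (3,6)@(7, 13): e=[12,0,4] → #  [on edge]
    (4,6)@(9, 13): e=[16,-8,8] → ·
    (2,7)@(5, 15): e=[20,0,-4] → ·  [on edge]
    (3,7)@(7, 15): e=[24,-8,0] → ·  [on edge]
    (1,8)@(3, 17): e=[28,0,-12] → ·  [on edge]
    (4,8)@(9, 17): e=[40,-24,0] → ·  [on edge]
    (0,9)@(1, 19): e=[36,0,-20] → ·  [on edge]
  covered (4 px):
    · · · · ·
    · · · · ·
    · · · · ·
    · · · · ·
    · · · · ·
    · · · # #
    · · # # ·
    · · · · ·
    · · · · ·
    · · · · ·
T2:
  2·area = 6
  edge (7, 20)→(6, 6): d=(-1,-14) inclusive
  edge (6, 6)→(6, 0): d=(0,-6) inclusive
  edge (6, 0)→(7, 20): d=(1,20) inclusive
  covered (0 px):
    · · · · ·
    · · · · ·
    · · · · ·
    · · · · ·
    · · · · ·
    · · · · ·
    · · · · ·
    · · · · ·
    · · · · ·
    · · · · ·
T3:
  2·area = 76
  edge (8, 10)→(1, 11): d=(-7,1) inclusive
  edge (1, 11)→(2, 0): d=(1,-11) inclusive
  edge (2, 0)→(8, 10): d=(6,10) inclusive
    (1,1)@(3, 3): e=[54,14,8] → #
    (2,1)@(5, 3): e=[52,36,-12] → ·
    (1,2)@(3, 5): e=[40,16,20] → #
    (2,2)@(5, 5): e=[38,38,0] → #  [on edge]
    (3,2)@(7, 5): e=[36,60,-20] → ·
    (1,3)@(3, 7): e=[26,18,32] → #
    (3,3)@(7, 7): e=[22,62,-8] → ·
    (1,4)@(3, 9): e=[12,20,44] → #
    (3,4)@(7, 9): e=[8,64,4] → #
    (4,4)@(9, 9): e=[6,86,-16] → ·
    (0,5)@(1, 11): e=[0,0,76] → #  [on edge]
    (1,5)@(3, 11): e=[-2,22,56] → ·
  covered (9 px):
    · · · · ·
    · # · · ·
    · # # · ·
    · # # · ·
    · # # # ·
    # · · · ·
    · · · · ·
    · · · · ·
    · · · · ·
    · · · · ·

Z-buffer (winner per pixel, '.' = empty):
  0 0 0 0 .
  . 0 0 . .
  . 3 0 . .
  . 3 3 . .
  . 3 3 3 .
  3 . . 1 1
  . . 1 1 .
  . . . . .
  . . . . .
  . . . . .

Result: 0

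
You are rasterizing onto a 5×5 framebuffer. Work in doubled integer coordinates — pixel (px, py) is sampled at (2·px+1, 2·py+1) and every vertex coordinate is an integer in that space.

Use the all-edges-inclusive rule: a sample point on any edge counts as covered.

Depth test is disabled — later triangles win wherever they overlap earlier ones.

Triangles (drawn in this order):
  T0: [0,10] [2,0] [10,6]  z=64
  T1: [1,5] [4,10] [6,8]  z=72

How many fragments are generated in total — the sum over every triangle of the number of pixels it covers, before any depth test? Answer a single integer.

T0:
  2·area = 92
  edge (0, 10)→(2, 0): d=(2,-10) inclusive
  edge (2, 0)→(10, 6): d=(8,6) inclusive
  edge (10, 6)→(0, 10): d=(-10,4) inclusive
    (1,0)@(3, 1): e=[12,2,78] → #
    (2,0)@(5, 1): e=[32,-10,70] → ·
    (1,1)@(3, 3): e=[16,18,58] → #
    (2,1)@(5, 3): e=[36,6,50] → #
    (3,1)@(7, 3): e=[56,-6,42] → ·
    (0,2)@(1, 5): e=[0,46,46] → #  [on edge]
    (3,2)@(7, 5): e=[60,10,22] → #
    (4,2)@(9, 5): e=[80,-2,14] → ·
    (0,3)@(1, 7): e=[4,62,26] → #
    (4,3)@(9, 7): e=[84,14,-6] → ·
    (0,4)@(1, 9): e=[8,78,6] → #
    (1,4)@(3, 9): e=[28,66,-2] → ·
  covered (12 px):
    · # · · ·
    · # # · ·
    # # # # ·
    # # # # ·
    # · · · ·
T1:
  2·area = 16  (B↔C swapped to make it positive)
  edge (1, 5)→(6, 8): d=(5,3) inclusive
  edge (6, 8)→(4, 10): d=(-2,2) inclusive
  edge (4, 10)→(1, 5): d=(-3,-5) inclusive
    (0,2)@(1, 5): e=[0,16,0] → #  [on edge]
    (1,2)@(3, 5): e=[-6,12,10] → ·
    (4,2)@(9, 5): e=[-24,0,40] → ·  [on edge]
    (0,3)@(1, 7): e=[10,12,-6] → ·
    (1,3)@(3, 7): e=[4,8,4] → #
    (2,3)@(5, 7): e=[-2,4,14] → ·
    (3,3)@(7, 7): e=[-8,0,24] → ·  [on edge]
    (1,4)@(3, 9): e=[14,4,-2] → ·
    (2,4)@(5, 9): e=[8,0,8] → #  [on edge]
    (3,4)@(7, 9): e=[2,-4,18] → ·
  covered (3 px):
    · · · · ·
    · · · · ·
    # · · · ·
    · # · · ·
    · · # · ·

Answer: 15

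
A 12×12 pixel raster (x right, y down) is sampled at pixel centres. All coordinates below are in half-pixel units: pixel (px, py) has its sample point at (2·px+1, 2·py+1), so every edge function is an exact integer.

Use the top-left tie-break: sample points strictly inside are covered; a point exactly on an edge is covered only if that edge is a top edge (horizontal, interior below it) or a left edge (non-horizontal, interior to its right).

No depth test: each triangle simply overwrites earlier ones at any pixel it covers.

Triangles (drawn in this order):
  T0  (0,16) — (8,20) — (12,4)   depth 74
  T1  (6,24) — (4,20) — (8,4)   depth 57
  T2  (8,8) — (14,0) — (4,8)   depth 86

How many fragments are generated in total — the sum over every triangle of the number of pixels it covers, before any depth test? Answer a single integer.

T0:
  2·area = 144  (B↔C swapped to make it positive)
  edge (0, 16)→(12, 4): d=(12,-12) top-left  bias=+0
  edge (12, 4)→(8, 20): d=(-4,16) right/bottom  bias=-1
  edge (8, 20)→(0, 16): d=(-8,-4) top-left  bias=+0
    (7,0)@(15, 1): e=[0,-36,180] → ·  [on edge]
    (6,1)@(13, 3): e=[0,-12,156] → ·  [on edge]
    (5,2)@(11, 5): e=[0,12,132] → █  [on edge]
    (6,2)@(13, 5): e=[24,-20,140] → ·
    (4,3)@(9, 7): e=[0,36,108] → █  [on edge]
    (6,3)@(13, 7): e=[48,-28,124] → ·
    (3,4)@(7, 9): e=[0,60,84] → █  [on edge]
    (5,4)@(11, 9): e=[48,-4,100] → ·
    (2,5)@(5, 11): e=[0,84,60] → █  [on edge]
    (5,5)@(11, 11): e=[72,-12,84] → ·
    (1,6)@(3, 13): e=[0,108,36] → █  [on edge]
    (5,6)@(11, 13): e=[96,-20,68] → ·
    (0,7)@(1, 15): e=[0,132,12] → █  [on edge]
  covered (21 px):
    · · · · · · · · · · · ·
    · · · · · · · · · · · ·
    · · · · · █ · · · · · ·
    · · · · █ █ · · · · · ·
    · · · █ █ · · · · · · ·
    · · █ █ █ · · · · · · ·
    · █ █ █ █ · · · · · · ·
    █ █ █ █ █ · · · · · · ·
    · █ █ █ · · · · · · · ·
    · · · █ · · · · · · · ·
    · · · · · · · · · · · ·
    · · · · · · · · · · · ·
T1:
  2·area = 48
  edge (6, 24)→(4, 20): d=(-2,-4) top-left  bias=+0
  edge (4, 20)→(8, 4): d=(4,-16) top-left  bias=+0
  edge (8, 4)→(6, 24): d=(-2,20) right/bottom  bias=-1
    (3,4)@(7, 9): e=[34,4,10] → █
    (4,4)@(9, 9): e=[42,36,-30] → ·
    (3,5)@(7, 11): e=[30,12,6] → █
    (4,5)@(9, 11): e=[38,44,-34] → ·
    (3,6)@(7, 13): e=[26,20,2] → █
    (4,6)@(9, 13): e=[34,52,-38] → ·
    (3,7)@(7, 15): e=[22,28,-2] → ·
    (2,8)@(5, 17): e=[10,4,34] → █
    (3,8)@(7, 17): e=[18,36,-6] → ·
    (2,9)@(5, 19): e=[6,12,30] → █
    (3,9)@(7, 19): e=[14,44,-10] → ·
    (2,10)@(5, 21): e=[2,20,26] → █
  covered (6 px):
    · · · · · · · · · · · ·
    · · · · · · · · · · · ·
    · · · · · · · · · · · ·
    · · · · · · · · · · · ·
    · · · █ · · · · · · · ·
    · · · █ · · · · · · · ·
    · · · █ · · · · · · · ·
    · · · · · · · · · · · ·
    · · █ · · · · · · · · ·
    · · █ · · · · · · · · ·
    · · █ · · · · · · · · ·
    · · · · · · · · · · · ·
T2:
  2·area = 32  (B↔C swapped to make it positive)
  edge (8, 8)→(4, 8): d=(-4,0) right/bottom  bias=-1
  edge (4, 8)→(14, 0): d=(10,-8) top-left  bias=+0
  edge (14, 0)→(8, 8): d=(-6,8) right/bottom  bias=-1
    (6,0)@(13, 1): e=[28,2,2] → █
    (7,0)@(15, 1): e=[28,18,-14] → ·
    (5,1)@(11, 3): e=[20,6,6] → █
    (6,1)@(13, 3): e=[20,22,-10] → ·
    (4,2)@(9, 5): e=[12,10,10] → █
    (5,2)@(11, 5): e=[12,26,-6] → ·
    (3,3)@(7, 7): e=[4,14,14] → █
    (4,3)@(9, 7): e=[4,30,-2] → ·
    (3,4)@(7, 9): e=[-4,34,2] → ·
  covered (4 px):
    · · · · · · █ · · · · ·
    · · · · · █ · · · · · ·
    · · · · █ · · · · · · ·
    · · · █ · · · · · · · ·
    · · · · · · · · · · · ·
    · · · · · · · · · · · ·
    · · · · · · · · · · · ·
    · · · · · · · · · · · ·
    · · · · · · · · · · · ·
    · · · · · · · · · · · ·
    · · · · · · · · · · · ·
    · · · · · · · · · · · ·

Answer: 31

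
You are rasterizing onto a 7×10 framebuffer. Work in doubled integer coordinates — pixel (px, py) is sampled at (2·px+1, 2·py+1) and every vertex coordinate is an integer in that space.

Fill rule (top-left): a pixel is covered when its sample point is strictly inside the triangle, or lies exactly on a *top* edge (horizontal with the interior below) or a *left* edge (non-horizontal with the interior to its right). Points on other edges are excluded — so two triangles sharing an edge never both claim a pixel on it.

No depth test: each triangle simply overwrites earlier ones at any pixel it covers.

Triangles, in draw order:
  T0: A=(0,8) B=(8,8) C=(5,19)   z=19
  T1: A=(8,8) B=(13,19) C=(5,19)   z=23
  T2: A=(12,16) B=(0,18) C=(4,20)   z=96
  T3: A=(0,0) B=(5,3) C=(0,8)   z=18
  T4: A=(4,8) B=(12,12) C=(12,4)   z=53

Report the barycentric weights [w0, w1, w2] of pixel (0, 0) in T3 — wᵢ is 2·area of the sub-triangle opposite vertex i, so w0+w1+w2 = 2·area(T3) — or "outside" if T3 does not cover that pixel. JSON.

T0:
  2·area = 88
  edge (0, 8)→(8, 8): d=(8,0) top-left  bias=+0
  edge (8, 8)→(5, 19): d=(-3,11) right/bottom  bias=-1
  edge (5, 19)→(0, 8): d=(-5,-11) top-left  bias=+0
    (0,4)@(1, 9): e=[8,74,6] → X
    (1,4)@(3, 9): e=[8,52,28] → X
    (2,4)@(5, 9): e=[8,30,50] → X
    (3,4)@(7, 9): e=[8,8,72] → X
    (4,4)@(9, 9): e=[8,-14,94] → .
    (0,5)@(1, 11): e=[24,68,-4] → .
    (1,5)@(3, 11): e=[24,46,18] → X
    (4,5)@(9, 11): e=[24,-20,84] → .
    (1,6)@(3, 13): e=[40,40,8] → X
    (3,6)@(7, 13): e=[40,-4,52] → .
    (1,7)@(3, 15): e=[56,34,-2] → .
    (2,7)@(5, 15): e=[56,12,20] → X
    (2,9)@(5, 19): e=[88,0,0] → .  [on edge]
  covered (11 px):
    . . . . . . .
    . . . . . . .
    . . . . . . .
    . . . . . . .
    X X X X . . .
    . X X X . . .
    . X X . . . .
    . . X . . . .
    . . X . . . .
    . . . . . . .
T1:
  2·area = 88
  edge (8, 8)→(13, 19): d=(5,11) right/bottom  bias=-1
  edge (13, 19)→(5, 19): d=(-8,0) right/bottom  bias=-1
  edge (5, 19)→(8, 8): d=(3,-11) top-left  bias=+0
    (4,5)@(9, 11): e=[4,64,20] → X
    (5,5)@(11, 11): e=[-18,64,42] → .
    (3,6)@(7, 13): e=[36,48,4] → X
    (5,6)@(11, 13): e=[-8,48,48] → .
    (3,7)@(7, 15): e=[46,32,10] → X
    (5,7)@(11, 15): e=[2,32,54] → X
    (6,7)@(13, 15): e=[-20,32,76] → .
    (3,8)@(7, 17): e=[56,16,16] → X
    (6,8)@(13, 17): e=[-10,16,82] → .
    (0,9)@(1, 19): e=[132,0,-44] → .  [on edge]
    (1,9)@(3, 19): e=[110,0,-22] → .  [on edge]
    (2,9)@(5, 19): e=[88,0,0] → .  [on edge]
    (3,9)@(7, 19): e=[66,0,22] → .  [on edge]
    (4,9)@(9, 19): e=[44,0,44] → .  [on edge]
    (5,9)@(11, 19): e=[22,0,66] → .  [on edge]
    (6,9)@(13, 19): e=[0,0,88] → .  [on edge]
  covered (9 px):
    . . . . . . .
    . . . . . . .
    . . . . . . .
    . . . . . . .
    . . . . . . .
    . . . . X . .
    . . . X X . .
    . . . X X X .
    . . . X X X .
    . . . . . . .
T2:
  2·area = 32  (B↔C swapped to make it positive)
  edge (12, 16)→(4, 20): d=(-8,4) right/bottom  bias=-1
  edge (4, 20)→(0, 18): d=(-4,-2) top-left  bias=+0
  edge (0, 18)→(12, 16): d=(12,-2) top-left  bias=+0
    (3,8)@(7, 17): e=[12,18,2] → X
    (4,8)@(9, 17): e=[4,22,6] → X
    (5,8)@(11, 17): e=[-4,26,10] → .
    (1,9)@(3, 19): e=[12,2,18] → X
    (2,9)@(5, 19): e=[4,6,22] → X
    (3,9)@(7, 19): e=[-4,10,26] → .
    (4,9)@(9, 19): e=[-12,14,30] → .
  covered (4 px):
    . . . . . . .
    . . . . . . .
    . . . . . . .
    . . . . . . .
    . . . . . . .
    . . . . . . .
    . . . . . . .
    . . . . . . .
    . . . X X . .
    . X X . . . .
T3:
  2·area = 40
  edge (0, 0)→(5, 3): d=(5,3) right/bottom  bias=-1
  edge (5, 3)→(0, 8): d=(-5,5) right/bottom  bias=-1
  edge (0, 8)→(0, 0): d=(0,-8) top-left  bias=+0
    (0,0)@(1, 1): e=[2,30,8] → X
    (1,0)@(3, 1): e=[-4,20,24] → .
    (3,0)@(7, 1): e=[-16,0,56] → .  [on edge]
    (0,1)@(1, 3): e=[12,20,8] → X
    (1,1)@(3, 3): e=[6,10,24] → X
    (2,1)@(5, 3): e=[0,0,40] → .  [on edge]
    (0,2)@(1, 5): e=[22,10,8] → X
    (1,2)@(3, 5): e=[16,0,24] → .  [on edge]
    (0,3)@(1, 7): e=[32,0,8] → .  [on edge]
  covered (4 px):
    X . . . . . .
    X X . . . . .
    X . . . . . .
    . . . . . . .
    . . . . . . .
    . . . . . . .
    . . . . . . .
    . . . . . . .
    . . . . . . .
    . . . . . . .
T4:
  2·area = 64  (B↔C swapped to make it positive)
  edge (4, 8)→(12, 4): d=(8,-4) top-left  bias=+0
  edge (12, 4)→(12, 12): d=(0,8) right/bottom  bias=-1
  edge (12, 12)→(4, 8): d=(-8,-4) top-left  bias=+0
    (5,2)@(11, 5): e=[4,8,52] → X
    (6,2)@(13, 5): e=[12,-8,60] → .
    (3,3)@(7, 7): e=[4,40,20] → X
    (4,3)@(9, 7): e=[12,24,28] → X
    (6,3)@(13, 7): e=[28,-8,44] → .
    (3,4)@(7, 9): e=[20,40,4] → X
    (6,4)@(13, 9): e=[44,-8,28] → .
    (3,5)@(7, 11): e=[36,40,-12] → .
    (4,5)@(9, 11): e=[44,24,-4] → .
    (5,5)@(11, 11): e=[52,8,4] → X
    (6,5)@(13, 11): e=[60,-8,12] → .
    (5,6)@(11, 13): e=[68,8,-12] → .
  covered (8 px):
    . . . . . . .
    . . . . . . .
    . . . . . X .
    . . . X X X .
    . . . X X X .
    . . . . . X .
    . . . . . . .
    . . . . . . .
    . . . . . . .
    . . . . . . .

Result: [30,8,2]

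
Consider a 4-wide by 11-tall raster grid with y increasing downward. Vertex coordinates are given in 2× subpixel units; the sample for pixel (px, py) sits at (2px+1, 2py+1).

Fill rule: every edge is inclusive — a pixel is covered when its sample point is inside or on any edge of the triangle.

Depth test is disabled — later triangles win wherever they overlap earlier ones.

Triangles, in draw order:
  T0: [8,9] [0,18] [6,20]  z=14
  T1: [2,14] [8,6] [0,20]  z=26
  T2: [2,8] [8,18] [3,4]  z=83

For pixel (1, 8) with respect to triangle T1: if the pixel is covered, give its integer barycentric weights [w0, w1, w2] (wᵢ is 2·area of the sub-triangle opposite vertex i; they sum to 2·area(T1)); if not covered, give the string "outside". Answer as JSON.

T0:
  2·area = 70  (B↔C swapped to make it positive)
  edge (8, 9)→(6, 20): d=(-2,11) inclusive
  edge (6, 20)→(0, 18): d=(-6,-2) inclusive
  edge (0, 18)→(8, 9): d=(8,-9) inclusive
    (3,5)@(7, 11): e=[7,56,7] → █
    (2,6)@(5, 13): e=[25,40,5] → █
    (1,7)@(3, 15): e=[43,24,3] → █
    (3,7)@(7, 15): e=[-1,32,39] → ·
    (0,8)@(1, 17): e=[61,8,1] → █
    (3,8)@(7, 17): e=[-5,20,55] → ·
    (0,9)@(1, 19): e=[57,-4,17] → ·
    (1,9)@(3, 19): e=[35,0,35] → █  [on edge]
    (3,9)@(7, 19): e=[-9,8,71] → ·
    (1,10)@(3, 21): e=[31,-12,51] → ·
    (2,10)@(5, 21): e=[9,-8,69] → ·
  covered (10 px):
    · · · ·
    · · · ·
    · · · ·
    · · · ·
    · · · ·
    · · · █
    · · █ █
    · █ █ ·
    █ █ █ ·
    · █ █ ·
    · · · ·
T1:
  2·area = 20
  edge (2, 14)→(8, 6): d=(6,-8) inclusive
  edge (8, 6)→(0, 20): d=(-8,14) inclusive
  edge (0, 20)→(2, 14): d=(2,-6) inclusive
    (2,2)@(5, 5): e=[-30,50,0] → ·  [on edge]
    (1,5)@(3, 11): e=[-10,30,0] → ·  [on edge]
    (2,5)@(5, 11): e=[6,2,12] → █
    (3,5)@(7, 11): e=[22,-26,24] → ·
    (1,6)@(3, 13): e=[2,14,4] → █
    (2,6)@(5, 13): e=[18,-14,16] → ·
    (1,7)@(3, 15): e=[14,-2,8] → ·
    (0,8)@(1, 17): e=[10,10,0] → █  [on edge]
    (1,8)@(3, 17): e=[26,-18,12] → ·
    (0,9)@(1, 19): e=[22,-6,4] → ·
  covered (3 px):
    · · · ·
    · · · ·
    · · · ·
    · · · ·
    · · · ·
    · · █ ·
    · █ · ·
    · · · ·
    █ · · ·
    · · · ·
    · · · ·
T2:
  2·area = 34  (B↔C swapped to make it positive)
  edge (2, 8)→(3, 4): d=(1,-4) inclusive
  edge (3, 4)→(8, 18): d=(5,14) inclusive
  edge (8, 18)→(2, 8): d=(-6,-10) inclusive
    (1,2)@(3, 5): e=[1,5,28] → █
    (2,2)@(5, 5): e=[9,-23,48] → ·
    (1,3)@(3, 7): e=[3,15,16] → █
    (2,3)@(5, 7): e=[11,-13,36] → ·
    (1,4)@(3, 9): e=[5,25,4] → █
    (2,4)@(5, 9): e=[13,-3,24] → ·
    (1,5)@(3, 11): e=[7,35,-8] → ·
    (2,5)@(5, 11): e=[15,7,12] → █
    (3,5)@(7, 11): e=[23,-21,32] → ·
    (2,6)@(5, 13): e=[17,17,0] → █  [on edge]
    (3,6)@(7, 13): e=[25,-11,20] → ·
    (2,7)@(5, 15): e=[19,27,-12] → ·
  covered (5 px):
    · · · ·
    · · · ·
    · █ · ·
    · █ · ·
    · █ · ·
    · · █ ·
    · · █ ·
    · · · ·
    · · · ·
    · · · ·
    · · · ·

Answer: "outside"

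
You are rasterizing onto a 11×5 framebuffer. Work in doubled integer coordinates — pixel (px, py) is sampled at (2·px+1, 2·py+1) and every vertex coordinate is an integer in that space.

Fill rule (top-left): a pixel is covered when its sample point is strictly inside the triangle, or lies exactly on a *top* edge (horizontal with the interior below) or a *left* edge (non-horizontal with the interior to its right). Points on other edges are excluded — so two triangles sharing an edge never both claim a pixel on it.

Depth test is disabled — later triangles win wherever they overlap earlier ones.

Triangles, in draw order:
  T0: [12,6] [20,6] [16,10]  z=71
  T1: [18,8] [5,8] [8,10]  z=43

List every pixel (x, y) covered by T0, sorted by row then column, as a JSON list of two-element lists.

T0:
  2·area = 32
  edge (12, 6)→(20, 6): d=(8,0) top-left  bias=+0
  edge (20, 6)→(16, 10): d=(-4,4) right/bottom  bias=-1
  edge (16, 10)→(12, 6): d=(-4,-4) top-left  bias=+0
    (3,0)@(7, 1): e=[-40,72,0] → ·  [on edge]
    (4,1)@(9, 3): e=[-24,56,0] → ·  [on edge]
    (5,2)@(11, 5): e=[-8,40,0] → ·  [on edge]
    (10,2)@(21, 5): e=[-8,0,40] → ·  [on edge]
    (6,3)@(13, 7): e=[8,24,0] → #  [on edge]
    (7,3)@(15, 7): e=[8,16,8] → #
    (8,3)@(17, 7): e=[8,8,16] → #
    (9,3)@(19, 7): e=[8,0,24] → ·  [on edge]
    (6,4)@(13, 9): e=[24,16,-8] → ·
    (7,4)@(15, 9): e=[24,8,0] → #  [on edge]
    (8,4)@(17, 9): e=[24,0,8] → ·  [on edge]
  covered (4 px):
    · · · · · · · · · · ·
    · · · · · · · · · · ·
    · · · · · · · · · · ·
    · · · · · · # # # · ·
    · · · · · · · # · · ·
T1:
  2·area = 26  (B↔C swapped to make it positive)
  edge (18, 8)→(8, 10): d=(-10,2) right/bottom  bias=-1
  edge (8, 10)→(5, 8): d=(-3,-2) top-left  bias=+0
  edge (5, 8)→(18, 8): d=(13,0) top-left  bias=+0
    (3,4)@(7, 9): e=[12,1,13] → #
    (4,4)@(9, 9): e=[8,5,13] → #
    (5,4)@(11, 9): e=[4,9,13] → #
    (6,4)@(13, 9): e=[0,13,13] → ·  [on edge]
  covered (3 px):
    · · · · · · · · · · ·
    · · · · · · · · · · ·
    · · · · · · · · · · ·
    · · · · · · · · · · ·
    · · · # # # · · · · ·

Result: [[6,3],[7,3],[8,3],[7,4]]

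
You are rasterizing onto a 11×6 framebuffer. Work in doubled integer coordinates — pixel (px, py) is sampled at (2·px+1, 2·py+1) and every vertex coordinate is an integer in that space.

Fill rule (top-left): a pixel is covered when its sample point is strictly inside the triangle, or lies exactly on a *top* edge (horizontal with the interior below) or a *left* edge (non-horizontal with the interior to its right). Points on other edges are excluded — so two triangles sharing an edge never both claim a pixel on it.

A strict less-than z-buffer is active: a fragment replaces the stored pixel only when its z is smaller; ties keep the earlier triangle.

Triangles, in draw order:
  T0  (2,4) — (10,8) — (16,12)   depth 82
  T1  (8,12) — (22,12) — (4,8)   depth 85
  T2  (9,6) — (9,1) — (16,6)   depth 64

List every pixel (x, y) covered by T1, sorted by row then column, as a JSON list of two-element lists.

T0:
  2·area = 8
  edge (2, 4)→(10, 8): d=(8,4) right/bottom  bias=-1
  edge (10, 8)→(16, 12): d=(6,4) right/bottom  bias=-1
  edge (16, 12)→(2, 4): d=(-14,-8) top-left  bias=+0
    (5,4)@(11, 9): e=[4,2,2] → █
    (6,4)@(13, 9): e=[-4,-6,18] → ·
    (5,5)@(11, 11): e=[20,14,-26] → ·
  covered (1 px):
    · · · · · · · · · · ·
    · · · · · · · · · · ·
    · · · · · · · · · · ·
    · · · · · · · · · · ·
    · · · · · █ · · · · ·
    · · · · · · · · · · ·
T1:
  2·area = 56  (B↔C swapped to make it positive)
  edge (8, 12)→(4, 8): d=(-4,-4) top-left  bias=+0
  edge (4, 8)→(22, 12): d=(18,4) right/bottom  bias=-1
  edge (22, 12)→(8, 12): d=(-14,0) right/bottom  bias=-1
    (0,2)@(1, 5): e=[0,-42,98] → ·  [on edge]
    (1,3)@(3, 7): e=[0,-14,70] → ·  [on edge]
    (2,4)@(5, 9): e=[0,14,42] → █  [on edge]
    (3,4)@(7, 9): e=[8,6,42] → █
    (4,4)@(9, 9): e=[16,-2,42] → ·
    (2,5)@(5, 11): e=[-8,50,14] → ·
    (3,5)@(7, 11): e=[0,42,14] → █  [on edge]
    (4,5)@(9, 11): e=[8,34,14] → █
    (5,5)@(11, 11): e=[16,26,14] → █
    (6,5)@(13, 11): e=[24,18,14] → █
    (7,5)@(15, 11): e=[32,10,14] → █
    (8,5)@(17, 11): e=[40,2,14] → █
  covered (8 px):
    · · · · · · · · · · ·
    · · · · · · · · · · ·
    · · · · · · · · · · ·
    · · · · · · · · · · ·
    · · █ █ · · · · · · ·
    · · · █ █ █ █ █ █ · ·
T2:
  2·area = 35
  edge (9, 6)→(9, 1): d=(0,-5) top-left  bias=+0
  edge (9, 1)→(16, 6): d=(7,5) right/bottom  bias=-1
  edge (16, 6)→(9, 6): d=(-7,0) right/bottom  bias=-1
    (4,0)@(9, 1): e=[0,0,35] → ·  [on edge]
    (4,1)@(9, 3): e=[0,14,21] → █  [on edge]
    (5,1)@(11, 3): e=[10,4,21] → █
    (6,1)@(13, 3): e=[20,-6,21] → ·
    (4,2)@(9, 5): e=[0,28,7] → █  [on edge]
    (6,2)@(13, 5): e=[20,8,7] → █
    (7,2)@(15, 5): e=[30,-2,7] → ·
    (4,3)@(9, 7): e=[0,42,-7] → ·  [on edge]
    (5,3)@(11, 7): e=[10,32,-7] → ·
    (6,3)@(13, 7): e=[20,22,-7] → ·
    (4,4)@(9, 9): e=[0,56,-21] → ·  [on edge]
    (4,5)@(9, 11): e=[0,70,-35] → ·  [on edge]
  covered (5 px):
    · · · · · · · · · · ·
    · · · · █ █ · · · · ·
    · · · · █ █ █ · · · ·
    · · · · · · · · · · ·
    · · · · · · · · · · ·
    · · · · · · · · · · ·

Result: [[2,4],[3,4],[3,5],[4,5],[5,5],[6,5],[7,5],[8,5]]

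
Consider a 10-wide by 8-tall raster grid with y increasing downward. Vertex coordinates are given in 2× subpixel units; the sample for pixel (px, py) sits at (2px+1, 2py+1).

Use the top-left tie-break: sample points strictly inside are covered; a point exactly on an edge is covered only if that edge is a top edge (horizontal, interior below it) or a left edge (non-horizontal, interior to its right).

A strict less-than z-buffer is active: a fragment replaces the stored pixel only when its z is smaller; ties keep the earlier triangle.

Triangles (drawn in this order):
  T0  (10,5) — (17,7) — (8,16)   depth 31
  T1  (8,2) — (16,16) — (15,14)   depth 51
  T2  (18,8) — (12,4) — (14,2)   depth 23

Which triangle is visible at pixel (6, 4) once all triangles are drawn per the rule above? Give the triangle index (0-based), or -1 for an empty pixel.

T0:
  2·area = 81
  edge (10, 5)→(17, 7): d=(7,2) right/bottom  bias=-1
  edge (17, 7)→(8, 16): d=(-9,9) right/bottom  bias=-1
  edge (8, 16)→(10, 5): d=(2,-11) top-left  bias=+0
    (1,1)@(3, 3): e=[0,162,-81] → ·  [on edge]
    (9,2)@(19, 5): e=[-18,0,99] → ·  [on edge]
    (5,3)@(11, 7): e=[12,54,15] → #
    (6,3)@(13, 7): e=[8,36,37] → #
    (7,3)@(15, 7): e=[4,18,59] → #
    (8,3)@(17, 7): e=[0,0,81] → ·  [on edge]
    (5,4)@(11, 9): e=[26,36,19] → #
    (7,4)@(15, 9): e=[18,0,63] → ·  [on edge]
    (4,5)@(9, 11): e=[44,36,1] → #
    (6,5)@(13, 11): e=[36,0,45] → ·  [on edge]
    (4,6)@(9, 13): e=[58,18,5] → #
    (5,6)@(11, 13): e=[54,0,27] → ·  [on edge]
    (4,7)@(9, 15): e=[72,0,9] → ·  [on edge]
  covered (8 px):
    · · · · · · · · · ·
    · · · · · · · · · ·
    · · · · · · · · · ·
    · · · · · # # # · ·
    · · · · · # # · · ·
    · · · · # # · · · ·
    · · · · # · · · · ·
    · · · · · · · · · ·
T1:
  2·area = 2  (B↔C swapped to make it positive)
  edge (8, 2)→(15, 14): d=(7,12) right/bottom  bias=-1
  edge (15, 14)→(16, 16): d=(1,2) right/bottom  bias=-1
  edge (16, 16)→(8, 2): d=(-8,-14) top-left  bias=+0
  covered (0 px):
    · · · · · · · · · ·
    · · · · · · · · · ·
    · · · · · · · · · ·
    · · · · · · · · · ·
    · · · · · · · · · ·
    · · · · · · · · · ·
    · · · · · · · · · ·
    · · · · · · · · · ·
T2:
  2·area = 20
  edge (18, 8)→(12, 4): d=(-6,-4) top-left  bias=+0
  edge (12, 4)→(14, 2): d=(2,-2) top-left  bias=+0
  edge (14, 2)→(18, 8): d=(4,6) right/bottom  bias=-1
    (7,0)@(15, 1): e=[30,0,-10] → ·  [on edge]
    (6,1)@(13, 3): e=[10,0,10] → #  [on edge]
    (7,1)@(15, 3): e=[18,4,-2] → ·
    (5,2)@(11, 5): e=[-10,0,30] → ·  [on edge]
    (6,2)@(13, 5): e=[-2,4,18] → ·
    (7,2)@(15, 5): e=[6,8,6] → #
    (8,2)@(17, 5): e=[14,12,-6] → ·
    (4,3)@(9, 7): e=[-30,0,50] → ·  [on edge]
    (7,3)@(15, 7): e=[-6,12,14] → ·
    (8,3)@(17, 7): e=[2,16,2] → #
    (9,3)@(19, 7): e=[10,20,-10] → ·
    (3,4)@(7, 9): e=[-50,0,70] → ·  [on edge]
    (2,5)@(5, 11): e=[-70,0,90] → ·  [on edge]
    (1,6)@(3, 13): e=[-90,0,110] → ·  [on edge]
    (0,7)@(1, 15): e=[-110,0,130] → ·  [on edge]
  covered (3 px):
    · · · · · · · · · ·
    · · · · · · # · · ·
    · · · · · · · # · ·
    · · · · · · · · # ·
    · · · · · · · · · ·
    · · · · · · · · · ·
    · · · · · · · · · ·
    · · · · · · · · · ·

Z-buffer (winner per pixel, '.' = empty):
  . . . . . . . . . .
  . . . . . . 2 . . .
  . . . . . . . 2 . .
  . . . . . 0 0 0 2 .
  . . . . . 0 0 . . .
  . . . . 0 0 . . . .
  . . . . 0 . . . . .
  . . . . . . . . . .

Answer: 0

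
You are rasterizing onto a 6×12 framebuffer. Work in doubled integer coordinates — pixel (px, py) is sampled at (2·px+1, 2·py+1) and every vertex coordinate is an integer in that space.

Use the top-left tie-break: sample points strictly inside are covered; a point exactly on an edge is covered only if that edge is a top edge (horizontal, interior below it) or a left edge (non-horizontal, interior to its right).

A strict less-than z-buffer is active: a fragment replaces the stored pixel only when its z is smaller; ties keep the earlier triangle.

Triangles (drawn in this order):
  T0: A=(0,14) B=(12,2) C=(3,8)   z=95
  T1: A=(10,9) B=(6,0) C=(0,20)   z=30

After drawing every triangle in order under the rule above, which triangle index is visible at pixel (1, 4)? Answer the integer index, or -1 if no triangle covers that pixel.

T0:
  2·area = 36  (B↔C swapped to make it positive)
  edge (0, 14)→(3, 8): d=(3,-6) top-left  bias=+0
  edge (3, 8)→(12, 2): d=(9,-6) top-left  bias=+0
  edge (12, 2)→(0, 14): d=(-12,12) right/bottom  bias=-1
    (5,1)@(11, 3): e=[33,3,0] → ·  [on edge]
    (4,2)@(9, 5): e=[27,9,0] → ·  [on edge]
    (2,3)@(5, 7): e=[9,3,24] → █
    (3,3)@(7, 7): e=[21,15,0] → ·  [on edge]
    (1,4)@(3, 9): e=[3,9,24] → █
    (2,4)@(5, 9): e=[15,21,0] → ·  [on edge]
    (1,5)@(3, 11): e=[9,27,0] → ·  [on edge]
    (0,6)@(1, 13): e=[3,33,0] → ·  [on edge]
  covered (2 px):
    · · · · · ·
    · · · · · ·
    · · · · · ·
    · · █ · · ·
    · █ · · · ·
    · · · · · ·
    · · · · · ·
    · · · · · ·
    · · · · · ·
    · · · · · ·
    · · · · · ·
    · · · · · ·
T1:
  2·area = 134  (B↔C swapped to make it positive)
  edge (10, 9)→(0, 20): d=(-10,11) right/bottom  bias=-1
  edge (0, 20)→(6, 0): d=(6,-20) top-left  bias=+0
  edge (6, 0)→(10, 9): d=(4,9) right/bottom  bias=-1
    (3,1)@(7, 3): e=[93,38,3] → █
    (4,1)@(9, 3): e=[71,78,-15] → ·
    (2,2)@(5, 5): e=[95,10,29] → █
    (4,2)@(9, 5): e=[51,90,-7] → ·
    (2,3)@(5, 7): e=[75,22,37] → █
    (4,3)@(9, 7): e=[31,102,1] → █
    (5,3)@(11, 7): e=[9,142,-17] → ·
    (2,4)@(5, 9): e=[55,34,45] → █
    (5,4)@(11, 9): e=[-11,154,-9] → ·
    (1,5)@(3, 11): e=[57,6,71] → █
    (4,5)@(9, 11): e=[-9,126,17] → ·
    (1,6)@(3, 13): e=[37,18,79] → █
  covered (16 px):
    · · · · · ·
    · · · █ · ·
    · · █ █ · ·
    · · █ █ █ ·
    · · █ █ █ ·
    · █ █ █ · ·
    · █ █ · · ·
    · █ · · · ·
    █ · · · · ·
    · · · · · ·
    · · · · · ·
    · · · · · ·

Z-buffer (winner per pixel, '.' = empty):
  . . . . . .
  . . . 1 . .
  . . 1 1 . .
  . . 1 1 1 .
  . 0 1 1 1 .
  . 1 1 1 . .
  . 1 1 . . .
  . 1 . . . .
  1 . . . . .
  . . . . . .
  . . . . . .
  . . . . . .

Answer: 0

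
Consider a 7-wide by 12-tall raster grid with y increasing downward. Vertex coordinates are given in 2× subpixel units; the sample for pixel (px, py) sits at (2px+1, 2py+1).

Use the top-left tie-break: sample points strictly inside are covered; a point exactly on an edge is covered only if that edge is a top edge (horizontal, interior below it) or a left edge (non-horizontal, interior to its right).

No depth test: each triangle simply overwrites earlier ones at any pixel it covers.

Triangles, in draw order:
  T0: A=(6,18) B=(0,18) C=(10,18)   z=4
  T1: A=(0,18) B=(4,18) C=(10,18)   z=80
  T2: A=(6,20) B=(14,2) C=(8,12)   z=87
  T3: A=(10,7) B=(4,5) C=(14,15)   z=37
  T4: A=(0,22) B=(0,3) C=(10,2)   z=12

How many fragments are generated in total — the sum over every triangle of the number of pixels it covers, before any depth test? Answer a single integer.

T0:
  degenerate (2·area = 0) — covers nothing
T1:
  degenerate (2·area = 0) — covers nothing
T2:
  2·area = 28  (B↔C swapped to make it positive)
  edge (6, 20)→(8, 12): d=(2,-8) top-left  bias=+0
  edge (8, 12)→(14, 2): d=(6,-10) top-left  bias=+0
  edge (14, 2)→(6, 20): d=(-8,18) right/bottom  bias=-1
    (5,3)@(11, 7): e=[14,0,14] → X  [on edge]
    (6,3)@(13, 7): e=[30,20,-22] → .
    (5,4)@(11, 9): e=[18,12,-2] → .
    (4,5)@(9, 11): e=[6,4,18] → X
    (5,5)@(11, 11): e=[22,24,-18] → .
    (4,6)@(9, 13): e=[10,16,2] → X
    (5,6)@(11, 13): e=[26,36,-34] → .
    (4,7)@(9, 15): e=[14,28,-14] → .
    (2,8)@(5, 17): e=[-14,0,42] → .  [on edge]
    (3,8)@(7, 17): e=[2,20,6] → X
    (4,8)@(9, 17): e=[18,40,-30] → .
    (3,9)@(7, 19): e=[6,32,-10] → .
  covered (4 px):
    . . . . . . .
    . . . . . . .
    . . . . . . .
    . . . . . X .
    . . . . . . .
    . . . . X . .
    . . . . X . .
    . . . . . . .
    . . . X . . .
    . . . . . . .
    . . . . . . .
    . . . . . . .
T3:
  2·area = 40  (B↔C swapped to make it positive)
  edge (10, 7)→(14, 15): d=(4,8) right/bottom  bias=-1
  edge (14, 15)→(4, 5): d=(-10,-10) top-left  bias=+0
  edge (4, 5)→(10, 7): d=(6,2) right/bottom  bias=-1
    (3,0)@(7, 1): e=[0,70,-30] → .  [on edge]
    (4,2)@(9, 5): e=[0,50,-10] → .  [on edge]
    (3,3)@(7, 7): e=[24,10,6] → X
    (4,3)@(9, 7): e=[8,30,2] → X
    (5,3)@(11, 7): e=[-8,50,-2] → .
    (3,4)@(7, 9): e=[32,-10,18] → .
    (4,4)@(9, 9): e=[16,10,14] → X
    (5,4)@(11, 9): e=[0,30,10] → .  [on edge]
    (4,5)@(9, 11): e=[24,-10,26] → .
    (5,5)@(11, 11): e=[8,10,22] → X
    (6,5)@(13, 11): e=[-8,30,18] → .
    (5,6)@(11, 13): e=[16,-10,34] → .
    (6,6)@(13, 13): e=[0,10,30] → .  [on edge]
  covered (4 px):
    . . . . . . .
    . . . . . . .
    . . . . . . .
    . . . X X . .
    . . . . X . .
    . . . . . X .
    . . . . . . .
    . . . . . . .
    . . . . . . .
    . . . . . . .
    . . . . . . .
    . . . . . . .
T4:
  2·area = 190
  edge (0, 22)→(0, 3): d=(0,-19) top-left  bias=+0
  edge (0, 3)→(10, 2): d=(10,-1) top-left  bias=+0
  edge (10, 2)→(0, 22): d=(-10,20) right/bottom  bias=-1
    (0,1)@(1, 3): e=[19,1,170] → X
    (1,1)@(3, 3): e=[57,3,130] → X
    (2,1)@(5, 3): e=[95,5,90] → X
    (3,1)@(7, 3): e=[133,7,50] → X
    (4,1)@(9, 3): e=[171,9,10] → X
    (5,1)@(11, 3): e=[209,11,-30] → .
    (0,2)@(1, 5): e=[19,21,150] → X
    (4,2)@(9, 5): e=[171,29,-10] → .
    (0,3)@(1, 7): e=[19,41,130] → X
    (4,3)@(9, 7): e=[171,49,-30] → .
    (0,4)@(1, 9): e=[19,61,110] → X
    (3,4)@(7, 9): e=[133,67,-10] → .
  covered (25 px):
    . . . . . . .
    X X X X X . .
    X X X X . . .
    X X X X . . .
    X X X . . . .
    X X X . . . .
    X X . . . . .
    X X . . . . .
    X . . . . . .
    X . . . . . .
    . . . . . . .
    . . . . . . .

Answer: 33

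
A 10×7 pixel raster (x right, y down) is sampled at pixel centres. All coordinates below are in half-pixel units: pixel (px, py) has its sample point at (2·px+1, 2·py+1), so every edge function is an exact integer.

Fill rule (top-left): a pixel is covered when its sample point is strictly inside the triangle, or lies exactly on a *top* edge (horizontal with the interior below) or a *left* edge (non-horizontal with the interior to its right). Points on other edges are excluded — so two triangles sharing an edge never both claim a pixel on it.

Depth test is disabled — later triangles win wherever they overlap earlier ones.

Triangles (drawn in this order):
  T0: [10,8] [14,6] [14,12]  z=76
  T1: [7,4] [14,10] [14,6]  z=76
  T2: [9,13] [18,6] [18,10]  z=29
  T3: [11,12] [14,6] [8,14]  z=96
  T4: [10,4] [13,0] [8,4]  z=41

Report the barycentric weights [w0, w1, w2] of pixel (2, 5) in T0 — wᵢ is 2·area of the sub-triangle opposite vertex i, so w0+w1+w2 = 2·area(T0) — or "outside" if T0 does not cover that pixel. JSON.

T0:
  2·area = 24
  edge (10, 8)→(14, 6): d=(4,-2) top-left  bias=+0
  edge (14, 6)→(14, 12): d=(0,6) right/bottom  bias=-1
  edge (14, 12)→(10, 8): d=(-4,-4) top-left  bias=+0
    (1,0)@(3, 1): e=[-42,66,0] → ·  [on edge]
    (2,1)@(5, 3): e=[-30,54,0] → ·  [on edge]
    (3,2)@(7, 5): e=[-18,42,0] → ·  [on edge]
    (4,3)@(9, 7): e=[-6,30,0] → ·  [on edge]
    (6,3)@(13, 7): e=[2,6,16] → #
    (7,3)@(15, 7): e=[6,-6,24] → ·
    (5,4)@(11, 9): e=[6,18,0] → #  [on edge]
    (7,4)@(15, 9): e=[14,-6,16] → ·
    (5,5)@(11, 11): e=[14,18,-8] → ·
    (6,5)@(13, 11): e=[18,6,0] → #  [on edge]
    (7,5)@(15, 11): e=[22,-6,8] → ·
    (6,6)@(13, 13): e=[26,6,-8] → ·
    (7,6)@(15, 13): e=[30,-6,0] → ·  [on edge]
  covered (4 px):
    · · · · · · · · · ·
    · · · · · · · · · ·
    · · · · · · · · · ·
    · · · · · · # · · ·
    · · · · · # # · · ·
    · · · · · · # · · ·
    · · · · · · · · · ·
T1:
  2·area = 28  (B↔C swapped to make it positive)
  edge (7, 4)→(14, 6): d=(7,2) right/bottom  bias=-1
  edge (14, 6)→(14, 10): d=(0,4) right/bottom  bias=-1
  edge (14, 10)→(7, 4): d=(-7,-6) top-left  bias=+0
    (4,2)@(9, 5): e=[3,20,5] → #
    (5,2)@(11, 5): e=[-1,12,17] → ·
    (4,3)@(9, 7): e=[17,20,-9] → ·
    (5,3)@(11, 7): e=[13,12,3] → #
    (6,3)@(13, 7): e=[9,4,15] → #
    (7,3)@(15, 7): e=[5,-4,27] → ·
    (5,4)@(11, 9): e=[27,12,-11] → ·
    (6,4)@(13, 9): e=[23,4,1] → #
    (7,4)@(15, 9): e=[19,-4,13] → ·
    (6,5)@(13, 11): e=[37,4,-13] → ·
  covered (4 px):
    · · · · · · · · · ·
    · · · · · · · · · ·
    · · · · # · · · · ·
    · · · · · # # · · ·
    · · · · · · # · · ·
    · · · · · · · · · ·
    · · · · · · · · · ·
T2:
  2·area = 36
  edge (9, 13)→(18, 6): d=(9,-7) top-left  bias=+0
  edge (18, 6)→(18, 10): d=(0,4) right/bottom  bias=-1
  edge (18, 10)→(9, 13): d=(-9,3) right/bottom  bias=-1
    (8,3)@(17, 7): e=[2,4,30] → #
    (9,3)@(19, 7): e=[16,-4,24] → ·
    (7,4)@(15, 9): e=[6,12,18] → #
    (9,4)@(19, 9): e=[34,-4,6] → ·
    (6,5)@(13, 11): e=[10,20,6] → #
    (7,5)@(15, 11): e=[24,12,0] → ·  [on edge]
    (8,5)@(17, 11): e=[38,4,-6] → ·
    (4,6)@(9, 13): e=[0,36,0] → ·  [on edge]
    (6,6)@(13, 13): e=[28,20,-12] → ·
  covered (4 px):
    · · · · · · · · · ·
    · · · · · · · · · ·
    · · · · · · · · · ·
    · · · · · · · · # ·
    · · · · · · · # # ·
    · · · · · · # · · ·
    · · · · · · · · · ·
T3:
  2·area = 12  (B↔C swapped to make it positive)
  edge (11, 12)→(8, 14): d=(-3,2) right/bottom  bias=-1
  edge (8, 14)→(14, 6): d=(6,-8) top-left  bias=+0
  edge (14, 6)→(11, 12): d=(-3,6) right/bottom  bias=-1
    (5,5)@(11, 11): e=[3,6,3] → #
    (6,5)@(13, 11): e=[-1,22,-9] → ·
    (4,6)@(9, 13): e=[1,2,9] → #
    (5,6)@(11, 13): e=[-3,18,-3] → ·
  covered (2 px):
    · · · · · · · · · ·
    · · · · · · · · · ·
    · · · · · · · · · ·
    · · · · · · · · · ·
    · · · · · · · · · ·
    · · · · · # · · · ·
    · · · · # · · · · ·
T4:
  2·area = 8  (B↔C swapped to make it positive)
  edge (10, 4)→(8, 4): d=(-2,0) right/bottom  bias=-1
  edge (8, 4)→(13, 0): d=(5,-4) top-left  bias=+0
  edge (13, 0)→(10, 4): d=(-3,4) right/bottom  bias=-1
  covered (0 px):
    · · · · · · · · · ·
    · · · · · · · · · ·
    · · · · · · · · · ·
    · · · · · · · · · ·
    · · · · · · · · · ·
    · · · · · · · · · ·
    · · · · · · · · · ·

Final: "outside"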